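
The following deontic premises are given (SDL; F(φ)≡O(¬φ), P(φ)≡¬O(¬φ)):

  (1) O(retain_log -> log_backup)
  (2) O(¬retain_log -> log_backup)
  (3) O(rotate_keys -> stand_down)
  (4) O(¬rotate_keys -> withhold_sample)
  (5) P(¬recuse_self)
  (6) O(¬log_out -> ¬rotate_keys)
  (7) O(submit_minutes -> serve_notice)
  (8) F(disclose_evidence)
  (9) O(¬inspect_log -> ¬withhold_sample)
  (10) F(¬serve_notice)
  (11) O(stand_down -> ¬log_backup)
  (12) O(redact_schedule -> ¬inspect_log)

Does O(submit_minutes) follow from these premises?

Premise 7 is O(submit_minutes -> serve_notice); even if O(serve_notice) held, inferring O(submit_minutes) would be affirming the consequent — invalid.
No other premise forces O(submit_minutes). An ideal world satisfying every premise can still have submit_minutes false, so O(submit_minutes) is not derivable.

No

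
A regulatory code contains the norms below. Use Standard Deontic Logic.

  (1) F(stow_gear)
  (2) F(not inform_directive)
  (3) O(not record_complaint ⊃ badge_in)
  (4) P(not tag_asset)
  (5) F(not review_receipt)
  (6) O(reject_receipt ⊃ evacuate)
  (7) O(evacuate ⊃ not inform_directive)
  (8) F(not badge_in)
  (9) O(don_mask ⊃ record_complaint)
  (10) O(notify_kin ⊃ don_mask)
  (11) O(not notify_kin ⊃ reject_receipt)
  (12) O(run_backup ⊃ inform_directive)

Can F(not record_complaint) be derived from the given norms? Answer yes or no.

Yes

Premise 2, F(not inform_directive), is equivalent to O(inform_directive).
The contrapositive of premise 7 (O(evacuate ⊃ not inform_directive)) is O(inform_directive ⊃ not evacuate), and O(inform_directive) is already established, so O(not evacuate).
The contrapositive of premise 6 (O(reject_receipt ⊃ evacuate)) is O(not evacuate ⊃ not reject_receipt), and O(not evacuate) is already established, so O(not reject_receipt).
Premise 11 is O(not notify_kin ⊃ reject_receipt); contrapositively O(not reject_receipt ⊃ notify_kin). Since O(not reject_receipt) holds, K gives O(notify_kin).
With premise 10, O(notify_kin ⊃ don_mask), the K-axiom yields O(don_mask).
With premise 9, O(don_mask ⊃ record_complaint), the K-axiom yields O(record_complaint).
Premises 1, 3, 4, 5, 8, 12 do not contribute to this derivation.
So O(record_complaint) holds, i.e. F(not record_complaint). The claim follows.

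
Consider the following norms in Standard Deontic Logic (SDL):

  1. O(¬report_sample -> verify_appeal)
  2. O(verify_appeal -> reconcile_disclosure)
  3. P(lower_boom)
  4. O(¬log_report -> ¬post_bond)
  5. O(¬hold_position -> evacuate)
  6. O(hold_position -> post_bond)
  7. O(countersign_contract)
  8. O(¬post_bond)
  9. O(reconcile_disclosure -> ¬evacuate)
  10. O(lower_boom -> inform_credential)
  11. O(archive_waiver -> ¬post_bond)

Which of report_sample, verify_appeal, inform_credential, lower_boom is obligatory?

report_sample

Premise 8 gives O(¬post_bond).
Premise 6, O(hold_position -> post_bond), contraposes to O(¬post_bond -> ¬hold_position); with O(¬post_bond) we get O(¬hold_position).
With premise 5, O(¬hold_position -> evacuate), the K-axiom yields O(evacuate).
Premise 9 is O(reconcile_disclosure -> ¬evacuate); contrapositively O(evacuate -> ¬reconcile_disclosure). Since O(evacuate) holds, K gives O(¬reconcile_disclosure).
Premise 2 is O(verify_appeal -> reconcile_disclosure); contrapositively O(¬reconcile_disclosure -> ¬verify_appeal). Since O(¬reconcile_disclosure) holds, K gives O(¬verify_appeal).
Premise 1 is O(¬report_sample -> verify_appeal); contrapositively O(¬verify_appeal -> report_sample). Since O(¬verify_appeal) holds, K gives O(report_sample).
So O(report_sample) holds — report_sample is obligatory. None of the other listed options is made obligatory by any chain of premises.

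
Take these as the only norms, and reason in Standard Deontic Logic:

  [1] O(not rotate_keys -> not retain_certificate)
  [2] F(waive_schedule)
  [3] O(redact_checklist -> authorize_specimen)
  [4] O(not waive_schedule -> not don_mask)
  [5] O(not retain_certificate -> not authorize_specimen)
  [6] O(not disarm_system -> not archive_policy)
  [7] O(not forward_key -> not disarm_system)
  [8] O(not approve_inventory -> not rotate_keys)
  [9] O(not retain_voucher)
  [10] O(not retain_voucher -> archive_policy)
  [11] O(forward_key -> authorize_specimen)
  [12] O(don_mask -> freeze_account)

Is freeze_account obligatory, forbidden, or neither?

Premise 12 is O(don_mask -> freeze_account), but O(don_mask) is not derivable from the premises, so it does not yield O(freeze_account).
No premise or chain of K-axiom applications forces O(freeze_account), and none forces O(not freeze_account). So freeze_account is neither obligatory nor forbidden under these norms.

Neither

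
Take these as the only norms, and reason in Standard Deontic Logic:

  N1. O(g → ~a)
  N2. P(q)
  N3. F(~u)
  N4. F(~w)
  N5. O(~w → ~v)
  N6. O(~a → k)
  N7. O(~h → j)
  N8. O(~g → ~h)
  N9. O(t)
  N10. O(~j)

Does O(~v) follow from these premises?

No

Premise 5 is O(~w → ~v), but O(~w) is not derivable from the premises, so it does not yield O(~v).
No other premise forces O(~v). An ideal world satisfying every premise can still have ~v false, so O(~v) is not derivable.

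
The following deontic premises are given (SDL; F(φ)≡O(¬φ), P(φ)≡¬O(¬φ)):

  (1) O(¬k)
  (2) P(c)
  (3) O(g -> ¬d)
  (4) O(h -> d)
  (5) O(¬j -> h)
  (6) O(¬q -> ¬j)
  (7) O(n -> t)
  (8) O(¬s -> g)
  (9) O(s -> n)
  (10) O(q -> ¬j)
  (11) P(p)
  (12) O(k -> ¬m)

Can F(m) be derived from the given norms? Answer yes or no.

Premise 12 is O(k -> ¬m), but O(k) is not derivable from the premises, so it does not yield O(¬m).
No other premise forces O(¬m). An ideal world satisfying every premise can still have m true, so F(m) is not derivable.

No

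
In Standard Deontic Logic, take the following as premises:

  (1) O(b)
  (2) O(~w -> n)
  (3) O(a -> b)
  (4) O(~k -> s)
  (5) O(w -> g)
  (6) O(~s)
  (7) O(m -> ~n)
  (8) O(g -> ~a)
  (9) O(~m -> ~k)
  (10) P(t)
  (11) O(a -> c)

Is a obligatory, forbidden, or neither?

Premise 6 gives O(~s).
Premise 4 is O(~k -> s); contrapositively O(~s -> k). Since O(~s) holds, K gives O(k).
Premise 9, O(~m -> ~k), contraposes to O(k -> m); with O(k) we get O(m).
Applying K to premise 7 (O(m -> ~n)) and O(m) yields O(~n).
Premise 2 is O(~w -> n); contrapositively O(~n -> w). Since O(~n) holds, K gives O(w).
From O(w) and premise 5, O(w -> g), we obtain O(g).
From O(g) and premise 8, O(g -> ~a), we obtain O(~a).
Premises 1, 3, 10, 11 do not contribute to this derivation.
Thus O(~a), which is F(a): a is forbidden.

Forbidden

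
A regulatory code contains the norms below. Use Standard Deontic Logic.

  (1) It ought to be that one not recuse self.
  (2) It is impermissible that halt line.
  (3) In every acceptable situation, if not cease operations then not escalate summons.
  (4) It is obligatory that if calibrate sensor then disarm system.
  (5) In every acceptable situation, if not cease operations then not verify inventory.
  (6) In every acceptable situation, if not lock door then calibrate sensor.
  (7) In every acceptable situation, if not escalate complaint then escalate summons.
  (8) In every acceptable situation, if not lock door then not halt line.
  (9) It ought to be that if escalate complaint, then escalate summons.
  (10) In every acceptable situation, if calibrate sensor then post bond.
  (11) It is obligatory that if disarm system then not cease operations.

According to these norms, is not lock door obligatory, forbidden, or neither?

Forbidden

Premises 9 and 7 are O(escalate_complaint → escalate_summons) and O(¬escalate_complaint → escalate_summons); every ideal world satisfies escalate_complaint or ¬escalate_complaint, so in either case escalate_summons holds — hence O(escalate_summons).
Premise 3, O(¬cease_operations → ¬escalate_summons), contraposes to O(escalate_summons → cease_operations); with O(escalate_summons) we get O(cease_operations).
Premise 11, O(disarm_system → ¬cease_operations), contraposes to O(cease_operations → ¬disarm_system); with O(cease_operations) we get O(¬disarm_system).
Premise 4, O(calibrate_sensor → disarm_system), contraposes to O(¬disarm_system → ¬calibrate_sensor); with O(¬disarm_system) we get O(¬calibrate_sensor).
Premise 6 is O(¬lock_door → calibrate_sensor); contrapositively O(¬calibrate_sensor → lock_door). Since O(¬calibrate_sensor) holds, K gives O(lock_door).
Premises 1, 2, 5, 8, 10 do not contribute to this derivation.
Thus O(lock_door), which is F(¬lock_door): ¬lock_door is forbidden.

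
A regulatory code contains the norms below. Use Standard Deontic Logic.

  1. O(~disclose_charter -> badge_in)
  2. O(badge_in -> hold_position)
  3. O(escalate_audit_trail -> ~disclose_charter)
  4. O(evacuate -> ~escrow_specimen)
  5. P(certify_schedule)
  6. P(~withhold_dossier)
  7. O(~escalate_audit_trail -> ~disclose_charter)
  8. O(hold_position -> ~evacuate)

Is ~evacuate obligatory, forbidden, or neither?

Obligatory

By case analysis on ~escalate_audit_trail: premise 7 gives O(~escalate_audit_trail -> ~disclose_charter) and premise 3 gives O(escalate_audit_trail -> ~disclose_charter), so O(~disclose_charter) either way.
From O(~disclose_charter) and premise 1, O(~disclose_charter -> badge_in), we obtain O(badge_in).
From O(badge_in) and premise 2, O(badge_in -> hold_position), we obtain O(hold_position).
From O(hold_position) and premise 8, O(hold_position -> ~evacuate), we obtain O(~evacuate).
Premises 4, 5, 6 do not contribute to this derivation.
Hence ~evacuate is obligatory.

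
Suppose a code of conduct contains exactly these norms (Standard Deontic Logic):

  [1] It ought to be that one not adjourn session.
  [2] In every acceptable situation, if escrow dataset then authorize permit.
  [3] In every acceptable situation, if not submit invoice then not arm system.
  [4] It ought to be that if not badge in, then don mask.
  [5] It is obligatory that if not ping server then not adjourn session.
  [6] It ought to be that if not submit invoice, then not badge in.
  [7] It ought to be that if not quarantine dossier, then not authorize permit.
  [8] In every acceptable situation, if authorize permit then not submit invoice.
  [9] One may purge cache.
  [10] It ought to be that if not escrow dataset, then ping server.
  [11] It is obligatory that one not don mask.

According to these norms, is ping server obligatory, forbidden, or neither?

From premise 11 we have O(¬don_mask).
The contrapositive of premise 4 (O(¬badge_in → don_mask)) is O(¬don_mask → badge_in), and O(¬don_mask) is already established, so O(badge_in).
The contrapositive of premise 6 (O(¬submit_invoice → ¬badge_in)) is O(badge_in → submit_invoice), and O(badge_in) is already established, so O(submit_invoice).
Premise 8 is O(authorize_permit → ¬submit_invoice); contrapositively O(submit_invoice → ¬authorize_permit). Since O(submit_invoice) holds, K gives O(¬authorize_permit).
The contrapositive of premise 2 (O(escrow_dataset → authorize_permit)) is O(¬authorize_permit → ¬escrow_dataset), and O(¬authorize_permit) is already established, so O(¬escrow_dataset).
Premise 10 is O(¬escrow_dataset → ping_server); since O(¬escrow_dataset), deontic closure gives O(ping_server).
Premises 1, 3, 5, 7, 9 do not contribute to this derivation.
Hence ping_server is obligatory.

Obligatory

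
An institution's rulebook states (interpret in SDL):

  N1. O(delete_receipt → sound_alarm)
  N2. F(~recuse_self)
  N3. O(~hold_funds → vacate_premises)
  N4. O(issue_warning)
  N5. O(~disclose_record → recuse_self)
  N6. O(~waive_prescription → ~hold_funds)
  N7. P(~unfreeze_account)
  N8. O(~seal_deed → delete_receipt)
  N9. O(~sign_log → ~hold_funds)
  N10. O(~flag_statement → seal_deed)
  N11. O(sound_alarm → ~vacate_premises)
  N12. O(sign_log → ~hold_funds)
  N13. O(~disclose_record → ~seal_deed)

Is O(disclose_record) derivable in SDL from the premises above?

Premises 12 and 9 cover both cases: O(sign_log → ~hold_funds) and O(~sign_log → ~hold_funds). Since sign_log ∨ ~sign_log is a tautology, O(~hold_funds) follows.
Premise 3 is O(~hold_funds → vacate_premises); since O(~hold_funds), deontic closure gives O(vacate_premises).
Premise 11, O(sound_alarm → ~vacate_premises), contraposes to O(vacate_premises → ~sound_alarm); with O(vacate_premises) we get O(~sound_alarm).
The contrapositive of premise 1 (O(delete_receipt → sound_alarm)) is O(~sound_alarm → ~delete_receipt), and O(~sound_alarm) is already established, so O(~delete_receipt).
Premise 8 is O(~seal_deed → delete_receipt); contrapositively O(~delete_receipt → seal_deed). Since O(~delete_receipt) holds, K gives O(seal_deed).
The contrapositive of premise 13 (O(~disclose_record → ~seal_deed)) is O(seal_deed → disclose_record), and O(seal_deed) is already established, so O(disclose_record).
Premises 2, 4, 5, 6, 7, 10 do not contribute to this derivation.
So O(disclose_record) follows.

Yes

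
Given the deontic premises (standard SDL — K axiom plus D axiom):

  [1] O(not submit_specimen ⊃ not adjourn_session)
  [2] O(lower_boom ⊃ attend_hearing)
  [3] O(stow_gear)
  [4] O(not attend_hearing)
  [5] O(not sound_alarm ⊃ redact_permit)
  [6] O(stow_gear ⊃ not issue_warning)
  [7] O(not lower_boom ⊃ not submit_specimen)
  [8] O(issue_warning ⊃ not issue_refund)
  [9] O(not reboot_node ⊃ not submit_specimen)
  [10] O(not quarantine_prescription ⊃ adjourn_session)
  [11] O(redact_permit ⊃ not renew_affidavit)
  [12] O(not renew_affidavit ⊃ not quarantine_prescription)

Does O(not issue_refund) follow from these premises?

No

Premise 8 is O(issue_warning ⊃ not issue_refund), but O(issue_warning) is not derivable from the premises, so it does not yield O(not issue_refund).
No other premise forces O(not issue_refund). An ideal world satisfying every premise can still have not issue_refund false, so O(not issue_refund) is not derivable.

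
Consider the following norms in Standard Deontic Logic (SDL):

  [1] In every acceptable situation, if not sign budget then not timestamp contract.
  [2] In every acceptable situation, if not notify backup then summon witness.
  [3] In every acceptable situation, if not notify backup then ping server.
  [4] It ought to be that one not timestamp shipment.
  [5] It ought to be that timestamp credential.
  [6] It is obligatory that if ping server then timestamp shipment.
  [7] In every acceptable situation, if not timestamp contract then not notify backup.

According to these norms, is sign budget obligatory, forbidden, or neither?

Obligatory

Premise 4 gives O(¬timestamp_shipment).
Premise 6, O(ping_server → timestamp_shipment), contraposes to O(¬timestamp_shipment → ¬ping_server); with O(¬timestamp_shipment) we get O(¬ping_server).
Premise 3 is O(¬notify_backup → ping_server); contrapositively O(¬ping_server → notify_backup). Since O(¬ping_server) holds, K gives O(notify_backup).
The contrapositive of premise 7 (O(¬timestamp_contract → ¬notify_backup)) is O(notify_backup → timestamp_contract), and O(notify_backup) is already established, so O(timestamp_contract).
Premise 1, O(¬sign_budget → ¬timestamp_contract), contraposes to O(timestamp_contract → sign_budget); with O(timestamp_contract) we get O(sign_budget).
Premises 2, 5 do not contribute to this derivation.
Hence sign_budget is obligatory.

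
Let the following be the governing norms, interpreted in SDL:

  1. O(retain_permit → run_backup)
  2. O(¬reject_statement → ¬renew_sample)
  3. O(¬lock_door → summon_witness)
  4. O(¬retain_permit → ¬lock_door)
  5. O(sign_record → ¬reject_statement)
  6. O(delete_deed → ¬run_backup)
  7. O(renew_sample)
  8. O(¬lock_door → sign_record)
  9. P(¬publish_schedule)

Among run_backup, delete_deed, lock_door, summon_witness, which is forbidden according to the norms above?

delete_deed

Premise 7 states O(renew_sample) outright.
Premise 2 is O(¬reject_statement → ¬renew_sample); contrapositively O(renew_sample → reject_statement). Since O(renew_sample) holds, K gives O(reject_statement).
The contrapositive of premise 5 (O(sign_record → ¬reject_statement)) is O(reject_statement → ¬sign_record), and O(reject_statement) is already established, so O(¬sign_record).
Premise 8, O(¬lock_door → sign_record), contraposes to O(¬sign_record → lock_door); with O(¬sign_record) we get O(lock_door).
The contrapositive of premise 4 (O(¬retain_permit → ¬lock_door)) is O(lock_door → retain_permit), and O(lock_door) is already established, so O(retain_permit).
Applying K to premise 1 (O(retain_permit → run_backup)) and O(retain_permit) yields O(run_backup).
Premise 6, O(delete_deed → ¬run_backup), contraposes to O(run_backup → ¬delete_deed); with O(run_backup) we get O(¬delete_deed).
So O(¬delete_deed) holds, i.e. delete_deed is forbidden. None of the other listed options is forbidden under the premises.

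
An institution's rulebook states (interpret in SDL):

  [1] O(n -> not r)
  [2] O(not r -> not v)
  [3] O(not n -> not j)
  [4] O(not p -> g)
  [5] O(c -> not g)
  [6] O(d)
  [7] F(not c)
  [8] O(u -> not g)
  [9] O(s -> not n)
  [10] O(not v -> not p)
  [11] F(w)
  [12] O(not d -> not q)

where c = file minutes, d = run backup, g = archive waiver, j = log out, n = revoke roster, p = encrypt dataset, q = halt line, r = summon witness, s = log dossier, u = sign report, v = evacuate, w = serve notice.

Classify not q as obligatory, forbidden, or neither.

Neither

Premise 12 is O(not d -> not q), but O(not d) is not derivable from the premises, so it does not yield O(not q).
No premise or chain of K-axiom applications forces O(not q), and none forces O(q). So not q is neither obligatory nor forbidden under these norms.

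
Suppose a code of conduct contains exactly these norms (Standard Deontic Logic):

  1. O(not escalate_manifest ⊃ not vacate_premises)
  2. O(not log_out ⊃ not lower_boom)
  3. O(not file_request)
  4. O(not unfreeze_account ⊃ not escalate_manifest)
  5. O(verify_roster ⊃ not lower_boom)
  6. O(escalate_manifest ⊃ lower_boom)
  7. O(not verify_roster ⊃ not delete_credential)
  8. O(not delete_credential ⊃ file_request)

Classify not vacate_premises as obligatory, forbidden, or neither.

Obligatory

Premise 3 gives O(not file_request).
Premise 8, O(not delete_credential ⊃ file_request), contraposes to O(not file_request ⊃ delete_credential); with O(not file_request) we get O(delete_credential).
Premise 7 is O(not verify_roster ⊃ not delete_credential); contrapositively O(delete_credential ⊃ verify_roster). Since O(delete_credential) holds, K gives O(verify_roster).
Premise 5 is O(verify_roster ⊃ not lower_boom); since O(verify_roster), deontic closure gives O(not lower_boom).
Premise 6 is O(escalate_manifest ⊃ lower_boom); contrapositively O(not lower_boom ⊃ not escalate_manifest). Since O(not lower_boom) holds, K gives O(not escalate_manifest).
Applying K to premise 1 (O(not escalate_manifest ⊃ not vacate_premises)) and O(not escalate_manifest) yields O(not vacate_premises).
Premises 2, 4 do not contribute to this derivation.
Hence not vacate_premises is obligatory.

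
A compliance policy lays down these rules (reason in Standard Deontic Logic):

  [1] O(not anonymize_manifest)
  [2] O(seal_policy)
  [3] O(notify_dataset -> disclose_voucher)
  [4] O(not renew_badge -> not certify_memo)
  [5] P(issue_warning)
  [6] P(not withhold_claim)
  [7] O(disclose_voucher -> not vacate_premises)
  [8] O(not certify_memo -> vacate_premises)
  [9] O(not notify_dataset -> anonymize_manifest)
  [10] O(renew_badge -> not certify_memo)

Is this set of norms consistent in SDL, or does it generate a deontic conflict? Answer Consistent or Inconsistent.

Inconsistent

Premises 4 and 10 are O(not renew_badge -> not certify_memo) and O(renew_badge -> not certify_memo); every ideal world satisfies not renew_badge or renew_badge, so in either case not certify_memo holds — hence O(not certify_memo).
Applying K to premise 8 (O(not certify_memo -> vacate_premises)) and O(not certify_memo) yields O(vacate_premises).
The contrapositive of premise 7 (O(disclose_voucher -> not vacate_premises)) is O(vacate_premises -> not disclose_voucher), and O(vacate_premises) is already established, so O(not disclose_voucher).
Premise 3, O(notify_dataset -> disclose_voucher), contraposes to O(not disclose_voucher -> not notify_dataset); with O(not disclose_voucher) we get O(not notify_dataset).
With premise 9, O(not notify_dataset -> anonymize_manifest), the K-axiom yields O(anonymize_manifest).
However, premise 1 gives O(not anonymize_manifest).
We now have both O(anonymize_manifest) and O(not anonymize_manifest) — anonymize_manifest is simultaneously obligatory and forbidden, violating the D-axiom.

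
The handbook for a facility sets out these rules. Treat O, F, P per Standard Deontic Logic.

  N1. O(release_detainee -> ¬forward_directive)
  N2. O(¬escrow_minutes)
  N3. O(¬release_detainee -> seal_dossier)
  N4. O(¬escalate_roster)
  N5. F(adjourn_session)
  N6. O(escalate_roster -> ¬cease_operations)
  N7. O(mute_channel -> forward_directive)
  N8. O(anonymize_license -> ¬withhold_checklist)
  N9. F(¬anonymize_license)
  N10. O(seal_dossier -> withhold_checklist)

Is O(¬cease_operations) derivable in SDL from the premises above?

Premise 6 is O(escalate_roster -> ¬cease_operations), but O(escalate_roster) is not derivable from the premises, so it does not yield O(¬cease_operations).
No other premise forces O(¬cease_operations). An ideal world satisfying every premise can still have ¬cease_operations false, so O(¬cease_operations) is not derivable.

No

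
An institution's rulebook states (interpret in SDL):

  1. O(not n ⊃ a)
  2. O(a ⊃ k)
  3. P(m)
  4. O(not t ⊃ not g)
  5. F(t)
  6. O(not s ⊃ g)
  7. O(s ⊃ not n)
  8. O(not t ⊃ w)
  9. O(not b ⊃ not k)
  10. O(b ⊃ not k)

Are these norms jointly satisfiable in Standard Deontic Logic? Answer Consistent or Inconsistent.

Inconsistent

Premises 9 and 10 are O(not b ⊃ not k) and O(b ⊃ not k); every ideal world satisfies not b or b, so in either case not k holds — hence O(not k).
Premise 2 is O(a ⊃ k); contrapositively O(not k ⊃ not a). Since O(not k) holds, K gives O(not a).
Premise 1, O(not n ⊃ a), contraposes to O(not a ⊃ n); with O(not a) we get O(n).
Premise 7, O(s ⊃ not n), contraposes to O(n ⊃ not s); with O(n) we get O(not s).
From O(not s) and premise 6, O(not s ⊃ g), we obtain O(g).
Premise 4, O(not t ⊃ not g), contraposes to O(g ⊃ t); with O(g) we get O(t).
However, F(t) at premise 5 amounts to O(not t).
We now have both O(t) and O(not t) — t is simultaneously obligatory and forbidden, violating the D-axiom.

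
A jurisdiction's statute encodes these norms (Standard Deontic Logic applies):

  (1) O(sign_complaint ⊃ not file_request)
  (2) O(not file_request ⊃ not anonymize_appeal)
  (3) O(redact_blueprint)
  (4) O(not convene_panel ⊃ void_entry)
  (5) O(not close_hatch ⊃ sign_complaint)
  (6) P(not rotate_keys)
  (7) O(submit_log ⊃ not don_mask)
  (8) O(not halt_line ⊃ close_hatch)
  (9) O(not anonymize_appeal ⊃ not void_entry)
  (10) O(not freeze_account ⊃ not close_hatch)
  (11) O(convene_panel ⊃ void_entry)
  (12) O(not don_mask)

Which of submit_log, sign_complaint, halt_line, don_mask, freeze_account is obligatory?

Premises 4 and 11 cover both cases: O(not convene_panel ⊃ void_entry) and O(convene_panel ⊃ void_entry). Since not convene_panel ∨ convene_panel is a tautology, O(void_entry) follows.
Premise 9 is O(not anonymize_appeal ⊃ not void_entry); contrapositively O(void_entry ⊃ anonymize_appeal). Since O(void_entry) holds, K gives O(anonymize_appeal).
Premise 2 is O(not file_request ⊃ not anonymize_appeal); contrapositively O(anonymize_appeal ⊃ file_request). Since O(anonymize_appeal) holds, K gives O(file_request).
Premise 1, O(sign_complaint ⊃ not file_request), contraposes to O(file_request ⊃ not sign_complaint); with O(file_request) we get O(not sign_complaint).
Premise 5, O(not close_hatch ⊃ sign_complaint), contraposes to O(not sign_complaint ⊃ close_hatch); with O(not sign_complaint) we get O(close_hatch).
The contrapositive of premise 10 (O(not freeze_account ⊃ not close_hatch)) is O(close_hatch ⊃ freeze_account), and O(close_hatch) is already established, so O(freeze_account).
So O(freeze_account) holds — freeze_account is obligatory. None of the other listed options is made obligatory by any chain of premises.

freeze_account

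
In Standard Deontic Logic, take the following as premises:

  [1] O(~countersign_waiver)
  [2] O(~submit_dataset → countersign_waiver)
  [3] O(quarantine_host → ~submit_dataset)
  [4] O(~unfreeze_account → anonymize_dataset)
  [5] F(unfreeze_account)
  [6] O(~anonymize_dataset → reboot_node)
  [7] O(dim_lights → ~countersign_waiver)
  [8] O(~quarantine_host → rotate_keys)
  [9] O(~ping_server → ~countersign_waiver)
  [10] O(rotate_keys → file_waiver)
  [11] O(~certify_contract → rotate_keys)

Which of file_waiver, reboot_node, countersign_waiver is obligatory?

file_waiver

From premise 1 we have O(~countersign_waiver).
Premise 2 is O(~submit_dataset → countersign_waiver); contrapositively O(~countersign_waiver → submit_dataset). Since O(~countersign_waiver) holds, K gives O(submit_dataset).
Premise 3, O(quarantine_host → ~submit_dataset), contraposes to O(submit_dataset → ~quarantine_host); with O(submit_dataset) we get O(~quarantine_host).
Applying K to premise 8 (O(~quarantine_host → rotate_keys)) and O(~quarantine_host) yields O(rotate_keys).
With premise 10, O(rotate_keys → file_waiver), the K-axiom yields O(file_waiver).
So O(file_waiver) holds — file_waiver is obligatory. None of the other listed options is made obligatory by any chain of premises.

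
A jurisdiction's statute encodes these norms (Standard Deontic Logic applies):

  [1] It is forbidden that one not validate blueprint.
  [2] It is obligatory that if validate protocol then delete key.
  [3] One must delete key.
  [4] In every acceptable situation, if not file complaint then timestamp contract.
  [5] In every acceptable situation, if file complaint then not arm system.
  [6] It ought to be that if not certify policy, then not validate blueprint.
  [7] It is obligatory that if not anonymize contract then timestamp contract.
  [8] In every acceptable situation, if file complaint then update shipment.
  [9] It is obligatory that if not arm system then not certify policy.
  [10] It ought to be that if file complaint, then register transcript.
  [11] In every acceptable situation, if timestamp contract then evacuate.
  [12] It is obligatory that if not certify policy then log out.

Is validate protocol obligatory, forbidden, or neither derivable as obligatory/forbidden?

Premise 2 is O(validate_protocol → delete_key); even if O(delete_key) held, inferring O(validate_protocol) would be affirming the consequent — invalid.
No premise or chain of K-axiom applications forces O(validate_protocol), and none forces O(¬validate_protocol). So validate_protocol is neither obligatory nor forbidden under these norms.

Neither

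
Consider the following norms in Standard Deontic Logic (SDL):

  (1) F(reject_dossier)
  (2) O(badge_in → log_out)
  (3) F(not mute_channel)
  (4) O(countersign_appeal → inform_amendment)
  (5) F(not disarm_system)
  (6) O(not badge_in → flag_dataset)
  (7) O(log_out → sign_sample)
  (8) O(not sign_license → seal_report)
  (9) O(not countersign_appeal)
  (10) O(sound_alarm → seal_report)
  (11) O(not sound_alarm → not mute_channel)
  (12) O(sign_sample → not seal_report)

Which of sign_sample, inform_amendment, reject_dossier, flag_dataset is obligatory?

Premise 3, F(not mute_channel), is equivalent to O(mute_channel).
Premise 11, O(not sound_alarm → not mute_channel), contraposes to O(mute_channel → sound_alarm); with O(mute_channel) we get O(sound_alarm).
From O(sound_alarm) and premise 10, O(sound_alarm → seal_report), we obtain O(seal_report).
Premise 12, O(sign_sample → not seal_report), contraposes to O(seal_report → not sign_sample); with O(seal_report) we get O(not sign_sample).
Premise 7 is O(log_out → sign_sample); contrapositively O(not sign_sample → not log_out). Since O(not sign_sample) holds, K gives O(not log_out).
Premise 2, O(badge_in → log_out), contraposes to O(not log_out → not badge_in); with O(not log_out) we get O(not badge_in).
With premise 6, O(not badge_in → flag_dataset), the K-axiom yields O(flag_dataset).
So O(flag_dataset) holds — flag_dataset is obligatory. None of the other listed options is made obligatory by any chain of premises.

flag_dataset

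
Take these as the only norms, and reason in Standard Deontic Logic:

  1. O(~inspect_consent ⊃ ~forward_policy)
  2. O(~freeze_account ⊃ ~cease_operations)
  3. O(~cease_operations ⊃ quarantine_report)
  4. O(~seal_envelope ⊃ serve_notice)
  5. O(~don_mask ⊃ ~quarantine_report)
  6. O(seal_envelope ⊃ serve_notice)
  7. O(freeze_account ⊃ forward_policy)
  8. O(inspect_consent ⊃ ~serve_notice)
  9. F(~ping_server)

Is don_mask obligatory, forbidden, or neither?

By case analysis on ~seal_envelope: premise 4 gives O(~seal_envelope ⊃ serve_notice) and premise 6 gives O(seal_envelope ⊃ serve_notice), so O(serve_notice) either way.
Premise 8 is O(inspect_consent ⊃ ~serve_notice); contrapositively O(serve_notice ⊃ ~inspect_consent). Since O(serve_notice) holds, K gives O(~inspect_consent).
Premise 1 is O(~inspect_consent ⊃ ~forward_policy); since O(~inspect_consent), deontic closure gives O(~forward_policy).
Premise 7, O(freeze_account ⊃ forward_policy), contraposes to O(~forward_policy ⊃ ~freeze_account); with O(~forward_policy) we get O(~freeze_account).
From O(~freeze_account) and premise 2, O(~freeze_account ⊃ ~cease_operations), we obtain O(~cease_operations).
With premise 3, O(~cease_operations ⊃ quarantine_report), the K-axiom yields O(quarantine_report).
Premise 5 is O(~don_mask ⊃ ~quarantine_report); contrapositively O(quarantine_report ⊃ don_mask). Since O(quarantine_report) holds, K gives O(don_mask).
Premise 9 does not contribute to this derivation.
Hence don_mask is obligatory.

Obligatory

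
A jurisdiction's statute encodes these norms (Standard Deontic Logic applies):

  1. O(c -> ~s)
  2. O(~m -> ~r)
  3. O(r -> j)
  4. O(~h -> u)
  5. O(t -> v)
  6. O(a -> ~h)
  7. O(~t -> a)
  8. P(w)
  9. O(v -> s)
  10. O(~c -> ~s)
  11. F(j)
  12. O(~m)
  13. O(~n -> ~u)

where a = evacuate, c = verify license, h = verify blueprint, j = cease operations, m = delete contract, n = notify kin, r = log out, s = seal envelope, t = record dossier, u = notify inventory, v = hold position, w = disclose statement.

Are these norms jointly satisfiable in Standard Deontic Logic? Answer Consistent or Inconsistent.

Consistent

Premise 3 is O(r -> j), but O(r) is not derivable from the premises, so it does not yield O(j).
So O(j) is not derivable, and the apparent clash with O(~j) does not arise.
A world satisfying every obligation exists (e.g. a=true, c=false, h=false, j=false, m=false, n=true, r=false, s=false, t=false, u=true, v=false, w=false); no atom is both obligatory and forbidden, so the set is consistent.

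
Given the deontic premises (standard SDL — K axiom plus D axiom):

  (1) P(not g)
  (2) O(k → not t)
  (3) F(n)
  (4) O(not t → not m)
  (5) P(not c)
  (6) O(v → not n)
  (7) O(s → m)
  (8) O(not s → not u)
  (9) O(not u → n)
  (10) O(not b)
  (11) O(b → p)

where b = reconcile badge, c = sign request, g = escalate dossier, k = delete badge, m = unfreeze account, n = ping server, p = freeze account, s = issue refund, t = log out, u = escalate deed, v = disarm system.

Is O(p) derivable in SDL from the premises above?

Premise 11 is O(b → p), but O(b) is not derivable from the premises, so it does not yield O(p).
No other premise forces O(p). An ideal world satisfying every premise can still have p false, so O(p) is not derivable.

No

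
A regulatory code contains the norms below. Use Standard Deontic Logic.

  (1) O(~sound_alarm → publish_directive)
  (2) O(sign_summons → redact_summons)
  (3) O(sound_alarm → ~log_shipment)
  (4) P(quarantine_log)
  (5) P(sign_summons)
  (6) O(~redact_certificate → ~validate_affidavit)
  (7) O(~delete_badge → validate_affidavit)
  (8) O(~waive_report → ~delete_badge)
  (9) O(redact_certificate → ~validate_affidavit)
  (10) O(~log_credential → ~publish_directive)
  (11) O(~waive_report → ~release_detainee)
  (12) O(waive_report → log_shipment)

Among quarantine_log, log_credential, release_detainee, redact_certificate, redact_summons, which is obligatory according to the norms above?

By case analysis on ~redact_certificate: premise 6 gives O(~redact_certificate → ~validate_affidavit) and premise 9 gives O(redact_certificate → ~validate_affidavit), so O(~validate_affidavit) either way.
Premise 7, O(~delete_badge → validate_affidavit), contraposes to O(~validate_affidavit → delete_badge); with O(~validate_affidavit) we get O(delete_badge).
Premise 8 is O(~waive_report → ~delete_badge); contrapositively O(delete_badge → waive_report). Since O(delete_badge) holds, K gives O(waive_report).
From O(waive_report) and premise 12, O(waive_report → log_shipment), we obtain O(log_shipment).
The contrapositive of premise 3 (O(sound_alarm → ~log_shipment)) is O(log_shipment → ~sound_alarm), and O(log_shipment) is already established, so O(~sound_alarm).
Applying K to premise 1 (O(~sound_alarm → publish_directive)) and O(~sound_alarm) yields O(publish_directive).
Premise 10, O(~log_credential → ~publish_directive), contraposes to O(publish_directive → log_credential); with O(publish_directive) we get O(log_credential).
So O(log_credential) holds — log_credential is obligatory. None of the other listed options is made obligatory by any chain of premises.

log_credential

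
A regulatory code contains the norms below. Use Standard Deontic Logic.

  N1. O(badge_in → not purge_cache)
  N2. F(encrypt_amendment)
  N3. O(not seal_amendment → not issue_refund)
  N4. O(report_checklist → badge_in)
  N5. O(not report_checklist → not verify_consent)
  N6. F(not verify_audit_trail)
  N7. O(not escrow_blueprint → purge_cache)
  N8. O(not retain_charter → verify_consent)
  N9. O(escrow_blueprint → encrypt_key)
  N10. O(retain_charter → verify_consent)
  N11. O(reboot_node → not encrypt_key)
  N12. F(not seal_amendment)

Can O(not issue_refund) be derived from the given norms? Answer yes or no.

No

Premise 3 is O(not seal_amendment → not issue_refund), but O(not seal_amendment) is not derivable from the premises, so it does not yield O(not issue_refund).
No other premise forces O(not issue_refund). An ideal world satisfying every premise can still have not issue_refund false, so O(not issue_refund) is not derivable.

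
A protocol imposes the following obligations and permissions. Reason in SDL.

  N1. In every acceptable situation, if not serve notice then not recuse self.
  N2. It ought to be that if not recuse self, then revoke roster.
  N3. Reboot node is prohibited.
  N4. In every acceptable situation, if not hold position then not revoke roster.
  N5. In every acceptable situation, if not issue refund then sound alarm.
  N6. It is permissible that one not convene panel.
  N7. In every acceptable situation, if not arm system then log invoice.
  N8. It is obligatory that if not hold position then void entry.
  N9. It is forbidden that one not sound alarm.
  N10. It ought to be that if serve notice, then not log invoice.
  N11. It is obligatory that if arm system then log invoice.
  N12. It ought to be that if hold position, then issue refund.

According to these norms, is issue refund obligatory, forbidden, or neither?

Obligatory

Premises 7 and 11 cover both cases: O(¬arm_system → log_invoice) and O(arm_system → log_invoice). Since ¬arm_system ∨ arm_system is a tautology, O(log_invoice) follows.
Premise 10, O(serve_notice → ¬log_invoice), contraposes to O(log_invoice → ¬serve_notice); with O(log_invoice) we get O(¬serve_notice).
Applying K to premise 1 (O(¬serve_notice → ¬recuse_self)) and O(¬serve_notice) yields O(¬recuse_self).
Applying K to premise 2 (O(¬recuse_self → revoke_roster)) and O(¬recuse_self) yields O(revoke_roster).
The contrapositive of premise 4 (O(¬hold_position → ¬revoke_roster)) is O(revoke_roster → hold_position), and O(revoke_roster) is already established, so O(hold_position).
Applying K to premise 12 (O(hold_position → issue_refund)) and O(hold_position) yields O(issue_refund).
Premises 3, 5, 6, 8, 9 do not contribute to this derivation.
Hence issue_refund is obligatory.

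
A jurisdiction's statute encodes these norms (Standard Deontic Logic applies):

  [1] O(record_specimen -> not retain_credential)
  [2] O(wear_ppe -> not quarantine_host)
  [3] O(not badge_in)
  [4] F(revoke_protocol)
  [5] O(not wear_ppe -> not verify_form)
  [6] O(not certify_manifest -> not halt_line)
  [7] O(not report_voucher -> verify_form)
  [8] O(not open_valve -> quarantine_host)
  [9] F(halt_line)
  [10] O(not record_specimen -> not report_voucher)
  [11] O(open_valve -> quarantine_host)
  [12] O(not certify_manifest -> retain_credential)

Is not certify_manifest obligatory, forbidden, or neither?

Forbidden

Premises 11 and 8 are O(open_valve -> quarantine_host) and O(not open_valve -> quarantine_host); every ideal world satisfies open_valve or not open_valve, so in either case quarantine_host holds — hence O(quarantine_host).
The contrapositive of premise 2 (O(wear_ppe -> not quarantine_host)) is O(quarantine_host -> not wear_ppe), and O(quarantine_host) is already established, so O(not wear_ppe).
Applying K to premise 5 (O(not wear_ppe -> not verify_form)) and O(not wear_ppe) yields O(not verify_form).
Premise 7, O(not report_voucher -> verify_form), contraposes to O(not verify_form -> report_voucher); with O(not verify_form) we get O(report_voucher).
Premise 10, O(not record_specimen -> not report_voucher), contraposes to O(report_voucher -> record_specimen); with O(report_voucher) we get O(record_specimen).
Premise 1 is O(record_specimen -> not retain_credential); since O(record_specimen), deontic closure gives O(not retain_credential).
The contrapositive of premise 12 (O(not certify_manifest -> retain_credential)) is O(not retain_credential -> certify_manifest), and O(not retain_credential) is already established, so O(certify_manifest).
Premises 3, 4, 6, 9 do not contribute to this derivation.
Thus O(certify_manifest), which is F(not certify_manifest): not certify_manifest is forbidden.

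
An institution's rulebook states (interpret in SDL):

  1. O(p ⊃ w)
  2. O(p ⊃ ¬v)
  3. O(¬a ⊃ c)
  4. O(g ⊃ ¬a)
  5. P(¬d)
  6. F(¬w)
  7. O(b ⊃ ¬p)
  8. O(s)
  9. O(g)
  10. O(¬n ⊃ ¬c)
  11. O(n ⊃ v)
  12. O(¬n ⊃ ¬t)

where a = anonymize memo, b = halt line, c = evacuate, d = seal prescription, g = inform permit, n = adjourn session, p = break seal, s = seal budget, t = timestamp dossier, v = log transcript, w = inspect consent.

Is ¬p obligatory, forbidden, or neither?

Obligatory

From premise 9 we have O(g).
Premise 4 is O(g ⊃ ¬a); since O(g), deontic closure gives O(¬a).
Applying K to premise 3 (O(¬a ⊃ c)) and O(¬a) yields O(c).
The contrapositive of premise 10 (O(¬n ⊃ ¬c)) is O(c ⊃ n), and O(c) is already established, so O(n).
Applying K to premise 11 (O(n ⊃ v)) and O(n) yields O(v).
The contrapositive of premise 2 (O(p ⊃ ¬v)) is O(v ⊃ ¬p), and O(v) is already established, so O(¬p).
Premises 1, 5, 6, 7, 8, 12 do not contribute to this derivation.
Hence ¬p is obligatory.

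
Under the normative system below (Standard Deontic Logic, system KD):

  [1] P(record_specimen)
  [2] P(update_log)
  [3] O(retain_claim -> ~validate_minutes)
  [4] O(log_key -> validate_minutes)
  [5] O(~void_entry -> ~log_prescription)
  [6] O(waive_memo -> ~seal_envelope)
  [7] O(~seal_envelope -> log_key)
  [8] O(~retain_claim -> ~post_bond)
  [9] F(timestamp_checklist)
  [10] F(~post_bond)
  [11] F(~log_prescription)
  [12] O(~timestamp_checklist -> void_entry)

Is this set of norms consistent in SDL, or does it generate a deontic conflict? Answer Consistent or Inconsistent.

Premise 5 is O(~void_entry -> ~log_prescription), but O(~void_entry) is not derivable from the premises, so it does not yield O(~log_prescription).
So O(~log_prescription) is not derivable, and the apparent clash with O(log_prescription) does not arise.
A world satisfying every obligation exists (e.g. log_key=false, log_prescription=true, post_bond=true, record_specimen=false, retain_claim=true, seal_envelope=true, timestamp_checklist=false, update_log=false, validate_minutes=false, void_entry=true, waive_memo=false); no atom is both obligatory and forbidden, so the set is consistent.

Consistent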